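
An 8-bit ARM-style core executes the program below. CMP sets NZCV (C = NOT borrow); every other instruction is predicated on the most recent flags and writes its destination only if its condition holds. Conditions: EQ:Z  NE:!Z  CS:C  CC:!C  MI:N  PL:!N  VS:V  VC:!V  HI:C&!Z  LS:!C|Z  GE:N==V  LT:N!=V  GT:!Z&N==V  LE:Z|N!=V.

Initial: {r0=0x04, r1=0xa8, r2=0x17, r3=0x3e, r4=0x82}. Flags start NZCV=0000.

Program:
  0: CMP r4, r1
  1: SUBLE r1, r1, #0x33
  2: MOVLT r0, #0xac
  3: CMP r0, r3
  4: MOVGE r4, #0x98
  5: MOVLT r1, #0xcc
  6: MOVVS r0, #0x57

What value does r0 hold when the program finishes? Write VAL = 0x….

VAL = 0x57

0: ✓ CMP  NZCV=1000
1: ✓ SUBLE  r1←0x75
2: ✓ MOVLT  r0←0xac
3: ✓ CMP  NZCV=0011
4: · MOVGE
5: ✓ MOVLT  r1←0xcc
6: ✓ MOVVS  r0←0x57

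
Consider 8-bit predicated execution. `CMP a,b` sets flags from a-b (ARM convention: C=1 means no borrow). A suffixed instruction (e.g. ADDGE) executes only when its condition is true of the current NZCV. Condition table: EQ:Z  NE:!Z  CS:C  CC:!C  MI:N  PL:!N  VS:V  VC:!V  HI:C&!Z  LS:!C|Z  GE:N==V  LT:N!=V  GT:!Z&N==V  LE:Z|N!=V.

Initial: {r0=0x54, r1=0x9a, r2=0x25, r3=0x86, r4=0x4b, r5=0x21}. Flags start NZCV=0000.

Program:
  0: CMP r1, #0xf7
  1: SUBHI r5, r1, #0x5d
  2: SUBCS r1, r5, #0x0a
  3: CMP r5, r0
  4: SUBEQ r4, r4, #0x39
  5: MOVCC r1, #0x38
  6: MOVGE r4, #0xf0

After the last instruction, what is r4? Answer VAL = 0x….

[0] flags=1000 → (cmp)
[1] flags=1000 HI?F → skip
[2] flags=1000 CS?F → skip
[3] flags=1000 → (cmp)
[4] flags=1000 EQ?F → skip
[5] flags=1000 CC?T → r1=0x38
[6] flags=1000 GE?F → skip

VAL = 0x4b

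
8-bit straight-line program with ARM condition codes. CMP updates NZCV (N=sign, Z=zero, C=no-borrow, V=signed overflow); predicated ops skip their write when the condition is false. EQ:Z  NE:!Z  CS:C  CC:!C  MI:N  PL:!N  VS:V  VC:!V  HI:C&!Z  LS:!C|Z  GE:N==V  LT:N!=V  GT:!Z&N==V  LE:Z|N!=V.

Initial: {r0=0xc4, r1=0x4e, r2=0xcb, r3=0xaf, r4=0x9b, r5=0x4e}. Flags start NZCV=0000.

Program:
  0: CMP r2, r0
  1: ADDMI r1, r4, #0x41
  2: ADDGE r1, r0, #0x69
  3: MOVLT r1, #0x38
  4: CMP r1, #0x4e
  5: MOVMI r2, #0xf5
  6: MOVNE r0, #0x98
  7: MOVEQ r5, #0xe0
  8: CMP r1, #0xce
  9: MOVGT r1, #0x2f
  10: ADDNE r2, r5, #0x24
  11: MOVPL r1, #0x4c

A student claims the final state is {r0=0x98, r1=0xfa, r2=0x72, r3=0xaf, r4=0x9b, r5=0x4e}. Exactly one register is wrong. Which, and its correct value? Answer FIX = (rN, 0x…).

FIX = (r1, 0x4c)

[0] flags=0010 → (cmp)
[1] flags=0010 MI?F → skip
[2] flags=0010 GE?T → r1=0x2d
[3] flags=0010 LT?F → skip
[4] flags=1000 → (cmp)
[5] flags=1000 MI?T → r2=0xf5
[6] flags=1000 NE?T → r0=0x98
[7] flags=1000 EQ?F → skip
[8] flags=0000 → (cmp)
[9] flags=0000 GT?T → r1=0x2f
[10] flags=0000 NE?T → r2=0x72
[11] flags=0000 PL?T → r1=0x4c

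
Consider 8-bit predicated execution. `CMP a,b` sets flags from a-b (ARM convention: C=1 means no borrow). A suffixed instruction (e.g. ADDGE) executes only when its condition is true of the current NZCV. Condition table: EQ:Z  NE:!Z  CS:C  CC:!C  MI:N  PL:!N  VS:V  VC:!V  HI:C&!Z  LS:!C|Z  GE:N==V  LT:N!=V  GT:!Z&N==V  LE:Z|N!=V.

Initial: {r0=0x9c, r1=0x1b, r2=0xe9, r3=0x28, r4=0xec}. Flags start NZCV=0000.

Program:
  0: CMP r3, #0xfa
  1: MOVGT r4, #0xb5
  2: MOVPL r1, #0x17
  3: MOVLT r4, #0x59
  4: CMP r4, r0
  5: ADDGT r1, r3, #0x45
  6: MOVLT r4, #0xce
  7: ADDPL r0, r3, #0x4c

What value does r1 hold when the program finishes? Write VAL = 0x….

0: ✓ CMP  NZCV=0000
1: ✓ MOVGT  r4←0xb5
2: ✓ MOVPL  r1←0x17
3: · MOVLT
4: ✓ CMP  NZCV=0010
5: ✓ ADDGT  r1←0x6d
6: · MOVLT
7: ✓ ADDPL  r0←0x74

VAL = 0x6d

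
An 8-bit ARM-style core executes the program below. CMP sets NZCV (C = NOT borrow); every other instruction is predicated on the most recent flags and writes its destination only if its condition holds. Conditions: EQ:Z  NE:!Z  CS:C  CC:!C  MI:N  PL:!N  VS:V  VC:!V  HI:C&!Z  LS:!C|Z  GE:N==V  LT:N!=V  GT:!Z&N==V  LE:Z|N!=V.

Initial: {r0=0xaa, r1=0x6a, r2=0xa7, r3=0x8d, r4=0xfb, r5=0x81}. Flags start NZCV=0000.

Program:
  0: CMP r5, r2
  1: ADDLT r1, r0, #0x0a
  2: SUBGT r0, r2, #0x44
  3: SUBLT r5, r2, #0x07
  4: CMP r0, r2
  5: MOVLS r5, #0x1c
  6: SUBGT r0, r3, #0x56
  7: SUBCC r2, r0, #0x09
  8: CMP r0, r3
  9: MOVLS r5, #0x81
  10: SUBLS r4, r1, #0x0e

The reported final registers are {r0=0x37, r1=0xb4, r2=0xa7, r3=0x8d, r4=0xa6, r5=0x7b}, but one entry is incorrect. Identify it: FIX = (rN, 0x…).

0: ✓ CMP  NZCV=1000
1: ✓ ADDLT  r1←0xb4
2: · SUBGT
3: ✓ SUBLT  r5←0xa0
4: ✓ CMP  NZCV=0010
5: · MOVLS
6: ✓ SUBGT  r0←0x37
7: · SUBCC
8: ✓ CMP  NZCV=1001
9: ✓ MOVLS  r5←0x81
10: ✓ SUBLS  r4←0xa6

FIX = (r5, 0x81)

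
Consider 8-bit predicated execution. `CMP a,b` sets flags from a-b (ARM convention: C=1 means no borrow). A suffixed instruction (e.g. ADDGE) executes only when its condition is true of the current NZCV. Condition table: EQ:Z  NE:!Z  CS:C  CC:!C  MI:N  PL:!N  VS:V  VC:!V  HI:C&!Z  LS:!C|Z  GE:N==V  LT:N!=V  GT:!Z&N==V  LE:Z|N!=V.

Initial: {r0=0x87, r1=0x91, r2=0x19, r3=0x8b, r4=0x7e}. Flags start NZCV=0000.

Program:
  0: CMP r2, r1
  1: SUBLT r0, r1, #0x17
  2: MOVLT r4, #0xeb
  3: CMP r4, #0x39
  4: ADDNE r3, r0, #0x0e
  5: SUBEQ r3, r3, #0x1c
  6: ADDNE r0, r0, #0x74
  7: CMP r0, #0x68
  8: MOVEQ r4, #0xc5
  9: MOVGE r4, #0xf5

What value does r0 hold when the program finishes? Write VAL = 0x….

VAL = 0xfb

[0] flags=1001 → (cmp)
[1] flags=1001 LT?F → skip
[2] flags=1001 LT?F → skip
[3] flags=0010 → (cmp)
[4] flags=0010 NE?T → r3=0x95
[5] flags=0010 EQ?F → skip
[6] flags=0010 NE?T → r0=0xfb
[7] flags=1010 → (cmp)
[8] flags=1010 EQ?F → skip
[9] flags=1010 GE?F → skip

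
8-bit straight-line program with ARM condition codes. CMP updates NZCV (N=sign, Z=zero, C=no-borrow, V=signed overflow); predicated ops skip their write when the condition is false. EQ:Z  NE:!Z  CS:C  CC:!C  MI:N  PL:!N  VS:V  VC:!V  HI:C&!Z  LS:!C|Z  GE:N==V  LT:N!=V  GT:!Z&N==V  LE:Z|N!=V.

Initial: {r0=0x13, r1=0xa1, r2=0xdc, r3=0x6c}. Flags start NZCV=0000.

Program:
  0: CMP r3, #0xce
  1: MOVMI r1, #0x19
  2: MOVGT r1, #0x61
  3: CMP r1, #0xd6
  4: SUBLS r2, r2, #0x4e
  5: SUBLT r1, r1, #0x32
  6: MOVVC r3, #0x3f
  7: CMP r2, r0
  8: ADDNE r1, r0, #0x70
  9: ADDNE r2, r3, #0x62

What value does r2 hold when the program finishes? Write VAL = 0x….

VAL = 0xce

[0] flags=1001 → (cmp)
[1] flags=1001 MI?T → r1=0x19
[2] flags=1001 GT?T → r1=0x61
[3] flags=1001 → (cmp)
[4] flags=1001 LS?T → r2=0x8e
[5] flags=1001 LT?F → skip
[6] flags=1001 VC?F → skip
[7] flags=0011 → (cmp)
[8] flags=0011 NE?T → r1=0x83
[9] flags=0011 NE?T → r2=0xce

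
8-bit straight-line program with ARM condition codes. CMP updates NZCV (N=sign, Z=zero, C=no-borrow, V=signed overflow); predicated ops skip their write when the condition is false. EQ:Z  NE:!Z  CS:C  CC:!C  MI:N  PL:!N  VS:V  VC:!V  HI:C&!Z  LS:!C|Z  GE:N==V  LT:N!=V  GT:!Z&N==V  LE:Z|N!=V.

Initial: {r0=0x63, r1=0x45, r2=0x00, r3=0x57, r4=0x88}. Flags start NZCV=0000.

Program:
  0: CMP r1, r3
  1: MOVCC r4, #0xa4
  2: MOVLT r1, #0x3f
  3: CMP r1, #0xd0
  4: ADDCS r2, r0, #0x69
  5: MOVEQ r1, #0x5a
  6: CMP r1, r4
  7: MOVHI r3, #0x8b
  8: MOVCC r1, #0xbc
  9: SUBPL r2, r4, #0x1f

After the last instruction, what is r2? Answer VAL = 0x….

VAL = 0x00

0: ✓ CMP  NZCV=1000
1: ✓ MOVCC  r4←0xa4
2: ✓ MOVLT  r1←0x3f
3: ✓ CMP  NZCV=0000
4: · ADDCS
5: · MOVEQ
6: ✓ CMP  NZCV=1001
7: · MOVHI
8: ✓ MOVCC  r1←0xbc
9: · SUBPL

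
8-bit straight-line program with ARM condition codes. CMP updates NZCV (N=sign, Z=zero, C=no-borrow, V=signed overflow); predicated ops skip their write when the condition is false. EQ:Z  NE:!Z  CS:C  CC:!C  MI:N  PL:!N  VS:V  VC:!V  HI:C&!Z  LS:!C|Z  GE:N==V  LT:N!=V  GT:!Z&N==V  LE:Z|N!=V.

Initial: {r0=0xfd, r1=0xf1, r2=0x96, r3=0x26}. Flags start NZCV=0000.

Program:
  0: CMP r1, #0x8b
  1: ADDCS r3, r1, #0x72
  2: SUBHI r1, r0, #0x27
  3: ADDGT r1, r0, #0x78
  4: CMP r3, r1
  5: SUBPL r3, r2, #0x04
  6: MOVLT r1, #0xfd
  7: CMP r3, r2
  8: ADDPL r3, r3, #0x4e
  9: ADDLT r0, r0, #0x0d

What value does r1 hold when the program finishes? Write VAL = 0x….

[0] flags=0010 → (cmp)
[1] flags=0010 CS?T → r3=0x63
[2] flags=0010 HI?T → r1=0xd6
[3] flags=0010 GT?T → r1=0x75
[4] flags=1000 → (cmp)
[5] flags=1000 PL?F → skip
[6] flags=1000 LT?T → r1=0xfd
[7] flags=1001 → (cmp)
[8] flags=1001 PL?F → skip
[9] flags=1001 LT?F → skip

VAL = 0xfd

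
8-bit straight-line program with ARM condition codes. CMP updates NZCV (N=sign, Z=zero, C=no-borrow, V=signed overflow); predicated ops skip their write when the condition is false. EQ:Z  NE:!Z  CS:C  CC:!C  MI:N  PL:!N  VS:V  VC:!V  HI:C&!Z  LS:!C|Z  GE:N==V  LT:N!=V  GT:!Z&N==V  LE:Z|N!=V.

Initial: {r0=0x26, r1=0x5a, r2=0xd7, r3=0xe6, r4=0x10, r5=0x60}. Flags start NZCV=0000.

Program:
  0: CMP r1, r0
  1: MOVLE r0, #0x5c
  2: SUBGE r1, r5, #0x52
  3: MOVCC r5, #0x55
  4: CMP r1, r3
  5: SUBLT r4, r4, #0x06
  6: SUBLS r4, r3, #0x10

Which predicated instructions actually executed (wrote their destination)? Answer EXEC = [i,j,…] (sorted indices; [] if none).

[0] flags=0010 → (cmp)
[1] flags=0010 LE?F → skip
[2] flags=0010 GE?T → r1=0x0e
[3] flags=0010 CC?F → skip
[4] flags=0000 → (cmp)
[5] flags=0000 LT?F → skip
[6] flags=0000 LS?T → r4=0xd6

EXEC = [2,6]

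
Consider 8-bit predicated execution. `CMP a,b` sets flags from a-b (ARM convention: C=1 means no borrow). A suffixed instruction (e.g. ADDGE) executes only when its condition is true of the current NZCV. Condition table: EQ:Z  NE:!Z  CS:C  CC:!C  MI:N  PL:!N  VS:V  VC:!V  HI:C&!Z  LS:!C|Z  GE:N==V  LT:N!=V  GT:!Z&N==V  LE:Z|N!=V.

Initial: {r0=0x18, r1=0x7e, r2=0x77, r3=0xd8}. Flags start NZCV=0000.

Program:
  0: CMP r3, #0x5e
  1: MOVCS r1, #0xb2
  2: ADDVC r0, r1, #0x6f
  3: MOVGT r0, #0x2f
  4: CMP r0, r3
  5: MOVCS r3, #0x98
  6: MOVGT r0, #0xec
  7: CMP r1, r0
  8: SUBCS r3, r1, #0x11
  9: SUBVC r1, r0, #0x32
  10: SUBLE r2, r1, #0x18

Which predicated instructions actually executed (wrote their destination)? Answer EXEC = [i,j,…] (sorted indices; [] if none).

[0] flags=0011 → (cmp)
[1] flags=0011 CS?T → r1=0xb2
[2] flags=0011 VC?F → skip
[3] flags=0011 GT?F → skip
[4] flags=0000 → (cmp)
[5] flags=0000 CS?F → skip
[6] flags=0000 GT?T → r0=0xec
[7] flags=1000 → (cmp)
[8] flags=1000 CS?F → skip
[9] flags=1000 VC?T → r1=0xba
[10] flags=1000 LE?T → r2=0xa2

EXEC = [1,6,9,10]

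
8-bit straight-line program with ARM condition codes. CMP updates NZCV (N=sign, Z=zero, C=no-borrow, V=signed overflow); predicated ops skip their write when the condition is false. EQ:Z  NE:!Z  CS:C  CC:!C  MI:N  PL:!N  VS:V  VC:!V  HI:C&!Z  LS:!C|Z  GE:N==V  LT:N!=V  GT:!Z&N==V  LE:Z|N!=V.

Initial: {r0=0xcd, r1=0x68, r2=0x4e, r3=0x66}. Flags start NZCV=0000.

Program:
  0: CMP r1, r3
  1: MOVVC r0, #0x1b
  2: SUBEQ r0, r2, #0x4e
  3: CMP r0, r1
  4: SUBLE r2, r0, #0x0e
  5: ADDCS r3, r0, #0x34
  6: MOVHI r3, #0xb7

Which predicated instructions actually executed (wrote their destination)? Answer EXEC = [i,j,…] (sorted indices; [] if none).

EXEC = [1,4]

[0] flags=0010 → (cmp)
[1] flags=0010 VC?T → r0=0x1b
[2] flags=0010 EQ?F → skip
[3] flags=1000 → (cmp)
[4] flags=1000 LE?T → r2=0x0d
[5] flags=1000 CS?F → skip
[6] flags=1000 HI?F → skip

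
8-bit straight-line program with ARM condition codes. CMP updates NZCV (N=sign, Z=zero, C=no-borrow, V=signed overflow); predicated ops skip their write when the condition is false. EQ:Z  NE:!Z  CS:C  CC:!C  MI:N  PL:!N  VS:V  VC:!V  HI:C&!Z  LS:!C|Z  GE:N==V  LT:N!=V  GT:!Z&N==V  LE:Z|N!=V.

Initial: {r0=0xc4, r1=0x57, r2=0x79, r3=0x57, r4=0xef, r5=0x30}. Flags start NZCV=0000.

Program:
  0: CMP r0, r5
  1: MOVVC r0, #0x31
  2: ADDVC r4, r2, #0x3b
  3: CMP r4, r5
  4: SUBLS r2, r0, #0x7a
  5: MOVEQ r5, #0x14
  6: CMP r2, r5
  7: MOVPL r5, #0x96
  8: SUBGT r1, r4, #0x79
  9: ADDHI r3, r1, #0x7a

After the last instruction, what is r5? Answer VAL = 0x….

VAL = 0x96

0: ✓ CMP  NZCV=1010
1: ✓ MOVVC  r0←0x31
2: ✓ ADDVC  r4←0xb4
3: ✓ CMP  NZCV=1010
4: · SUBLS
5: · MOVEQ
6: ✓ CMP  NZCV=0010
7: ✓ MOVPL  r5←0x96
8: ✓ SUBGT  r1←0x3b
9: ✓ ADDHI  r3←0xb5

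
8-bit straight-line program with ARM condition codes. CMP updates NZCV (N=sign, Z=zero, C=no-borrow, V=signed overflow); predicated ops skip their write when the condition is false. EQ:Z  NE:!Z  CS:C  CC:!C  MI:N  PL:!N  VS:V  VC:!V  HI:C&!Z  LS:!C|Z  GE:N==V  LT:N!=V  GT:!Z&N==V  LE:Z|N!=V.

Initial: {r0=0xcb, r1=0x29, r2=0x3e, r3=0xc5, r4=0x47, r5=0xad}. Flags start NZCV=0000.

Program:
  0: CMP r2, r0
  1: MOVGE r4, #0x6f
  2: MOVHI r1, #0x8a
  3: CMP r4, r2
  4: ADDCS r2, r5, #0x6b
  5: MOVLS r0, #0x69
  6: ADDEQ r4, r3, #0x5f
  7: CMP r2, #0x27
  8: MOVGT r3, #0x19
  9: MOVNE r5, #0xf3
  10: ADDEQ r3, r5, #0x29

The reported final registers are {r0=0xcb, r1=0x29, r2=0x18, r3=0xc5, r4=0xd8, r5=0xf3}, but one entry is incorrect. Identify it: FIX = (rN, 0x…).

FIX = (r4, 0x6f)

[0] flags=0000 → (cmp)
[1] flags=0000 GE?T → r4=0x6f
[2] flags=0000 HI?F → skip
[3] flags=0010 → (cmp)
[4] flags=0010 CS?T → r2=0x18
[5] flags=0010 LS?F → skip
[6] flags=0010 EQ?F → skip
[7] flags=1000 → (cmp)
[8] flags=1000 GT?F → skip
[9] flags=1000 NE?T → r5=0xf3
[10] flags=1000 EQ?F → skip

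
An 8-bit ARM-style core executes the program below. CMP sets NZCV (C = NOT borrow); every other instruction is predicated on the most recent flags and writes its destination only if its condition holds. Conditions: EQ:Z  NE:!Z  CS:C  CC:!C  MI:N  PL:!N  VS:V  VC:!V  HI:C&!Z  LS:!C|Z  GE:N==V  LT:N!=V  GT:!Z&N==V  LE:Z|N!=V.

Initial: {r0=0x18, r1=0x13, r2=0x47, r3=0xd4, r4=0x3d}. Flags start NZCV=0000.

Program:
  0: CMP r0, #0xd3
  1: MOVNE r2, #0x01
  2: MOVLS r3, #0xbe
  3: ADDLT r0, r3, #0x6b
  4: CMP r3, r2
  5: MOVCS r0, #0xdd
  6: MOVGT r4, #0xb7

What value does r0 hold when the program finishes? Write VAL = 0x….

VAL = 0xdd

[0] flags=0000 → (cmp)
[1] flags=0000 NE?T → r2=0x01
[2] flags=0000 LS?T → r3=0xbe
[3] flags=0000 LT?F → skip
[4] flags=1010 → (cmp)
[5] flags=1010 CS?T → r0=0xdd
[6] flags=1010 GT?F → skip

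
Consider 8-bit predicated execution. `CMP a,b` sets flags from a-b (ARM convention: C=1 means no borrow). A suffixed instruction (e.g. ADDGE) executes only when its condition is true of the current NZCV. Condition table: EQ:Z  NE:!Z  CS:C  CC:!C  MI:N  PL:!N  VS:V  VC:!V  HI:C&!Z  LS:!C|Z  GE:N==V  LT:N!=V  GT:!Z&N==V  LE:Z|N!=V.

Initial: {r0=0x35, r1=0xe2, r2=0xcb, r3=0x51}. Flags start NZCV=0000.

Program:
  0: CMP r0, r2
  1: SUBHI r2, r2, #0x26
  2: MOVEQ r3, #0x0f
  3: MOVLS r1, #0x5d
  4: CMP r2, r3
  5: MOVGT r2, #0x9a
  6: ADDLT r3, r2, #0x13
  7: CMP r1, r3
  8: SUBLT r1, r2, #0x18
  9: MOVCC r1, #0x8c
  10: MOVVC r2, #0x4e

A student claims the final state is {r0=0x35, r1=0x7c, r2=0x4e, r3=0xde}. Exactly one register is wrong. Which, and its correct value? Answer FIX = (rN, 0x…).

[0] flags=0000 → (cmp)
[1] flags=0000 HI?F → skip
[2] flags=0000 EQ?F → skip
[3] flags=0000 LS?T → r1=0x5d
[4] flags=0011 → (cmp)
[5] flags=0011 GT?F → skip
[6] flags=0011 LT?T → r3=0xde
[7] flags=0000 → (cmp)
[8] flags=0000 LT?F → skip
[9] flags=0000 CC?T → r1=0x8c
[10] flags=0000 VC?T → r2=0x4e

FIX = (r1, 0x8c)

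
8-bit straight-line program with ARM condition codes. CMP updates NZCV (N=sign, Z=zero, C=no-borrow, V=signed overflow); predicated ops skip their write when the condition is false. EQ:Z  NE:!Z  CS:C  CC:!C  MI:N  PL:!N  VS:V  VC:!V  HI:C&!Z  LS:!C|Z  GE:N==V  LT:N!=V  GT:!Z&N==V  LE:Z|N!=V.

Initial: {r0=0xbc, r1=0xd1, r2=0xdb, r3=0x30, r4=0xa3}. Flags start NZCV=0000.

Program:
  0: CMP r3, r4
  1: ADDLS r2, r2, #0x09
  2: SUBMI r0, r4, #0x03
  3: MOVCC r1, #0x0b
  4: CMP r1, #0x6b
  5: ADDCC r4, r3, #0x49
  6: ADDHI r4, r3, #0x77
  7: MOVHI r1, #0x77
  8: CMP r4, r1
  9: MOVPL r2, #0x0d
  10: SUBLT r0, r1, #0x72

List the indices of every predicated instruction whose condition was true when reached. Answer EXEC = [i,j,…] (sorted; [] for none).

0: ✓ CMP  NZCV=1001
1: ✓ ADDLS  r2←0xe4
2: ✓ SUBMI  r0←0xa0
3: ✓ MOVCC  r1←0x0b
4: ✓ CMP  NZCV=1000
5: ✓ ADDCC  r4←0x79
6: · ADDHI
7: · MOVHI
8: ✓ CMP  NZCV=0010
9: ✓ MOVPL  r2←0x0d
10: · SUBLT

EXEC = [1,2,3,5,9]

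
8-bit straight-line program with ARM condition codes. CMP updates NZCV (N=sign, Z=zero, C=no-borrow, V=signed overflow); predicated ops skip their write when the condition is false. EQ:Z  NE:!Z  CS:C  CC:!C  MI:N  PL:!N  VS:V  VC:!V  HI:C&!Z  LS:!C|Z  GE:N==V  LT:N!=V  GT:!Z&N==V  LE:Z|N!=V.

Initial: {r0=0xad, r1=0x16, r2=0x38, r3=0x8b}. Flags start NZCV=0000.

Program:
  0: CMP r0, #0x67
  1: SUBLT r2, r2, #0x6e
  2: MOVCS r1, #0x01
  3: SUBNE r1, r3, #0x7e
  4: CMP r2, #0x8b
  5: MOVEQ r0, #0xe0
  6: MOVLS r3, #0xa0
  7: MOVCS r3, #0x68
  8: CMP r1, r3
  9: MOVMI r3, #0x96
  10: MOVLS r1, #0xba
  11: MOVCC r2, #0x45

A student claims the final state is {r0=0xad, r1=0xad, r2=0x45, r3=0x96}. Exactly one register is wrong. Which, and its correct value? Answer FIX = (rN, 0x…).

[0] flags=0011 → (cmp)
[1] flags=0011 LT?T → r2=0xca
[2] flags=0011 CS?T → r1=0x01
[3] flags=0011 NE?T → r1=0x0d
[4] flags=0010 → (cmp)
[5] flags=0010 EQ?F → skip
[6] flags=0010 LS?F → skip
[7] flags=0010 CS?T → r3=0x68
[8] flags=1000 → (cmp)
[9] flags=1000 MI?T → r3=0x96
[10] flags=1000 LS?T → r1=0xba
[11] flags=1000 CC?T → r2=0x45

FIX = (r1, 0xba)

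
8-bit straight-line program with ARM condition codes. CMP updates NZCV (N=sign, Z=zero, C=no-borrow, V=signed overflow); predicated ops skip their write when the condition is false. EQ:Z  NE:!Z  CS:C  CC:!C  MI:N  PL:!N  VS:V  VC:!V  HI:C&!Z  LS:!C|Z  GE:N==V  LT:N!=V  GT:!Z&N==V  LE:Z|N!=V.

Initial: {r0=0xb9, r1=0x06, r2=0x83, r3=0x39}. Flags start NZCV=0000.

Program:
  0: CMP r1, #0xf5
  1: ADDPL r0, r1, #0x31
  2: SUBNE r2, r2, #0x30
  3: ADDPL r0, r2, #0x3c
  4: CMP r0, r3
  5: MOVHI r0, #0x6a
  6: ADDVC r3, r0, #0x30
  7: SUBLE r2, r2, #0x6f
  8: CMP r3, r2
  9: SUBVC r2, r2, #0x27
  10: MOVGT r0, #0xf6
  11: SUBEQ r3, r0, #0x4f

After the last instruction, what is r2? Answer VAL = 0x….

0: ✓ CMP  NZCV=0000
1: ✓ ADDPL  r0←0x37
2: ✓ SUBNE  r2←0x53
3: ✓ ADDPL  r0←0x8f
4: ✓ CMP  NZCV=0011
5: ✓ MOVHI  r0←0x6a
6: · ADDVC
7: ✓ SUBLE  r2←0xe4
8: ✓ CMP  NZCV=0000
9: ✓ SUBVC  r2←0xbd
10: ✓ MOVGT  r0←0xf6
11: · SUBEQ

VAL = 0xbd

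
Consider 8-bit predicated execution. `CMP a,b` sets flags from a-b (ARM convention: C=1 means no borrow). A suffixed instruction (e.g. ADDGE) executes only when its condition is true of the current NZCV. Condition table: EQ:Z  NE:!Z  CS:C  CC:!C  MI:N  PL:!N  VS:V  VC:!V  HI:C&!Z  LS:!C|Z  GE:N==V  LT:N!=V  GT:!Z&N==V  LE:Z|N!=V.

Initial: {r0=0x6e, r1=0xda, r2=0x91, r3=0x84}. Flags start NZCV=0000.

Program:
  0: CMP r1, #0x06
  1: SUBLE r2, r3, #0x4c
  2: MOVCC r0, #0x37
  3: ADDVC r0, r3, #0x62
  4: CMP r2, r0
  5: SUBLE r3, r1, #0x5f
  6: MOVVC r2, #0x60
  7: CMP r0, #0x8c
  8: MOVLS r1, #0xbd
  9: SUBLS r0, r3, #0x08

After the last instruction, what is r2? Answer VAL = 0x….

VAL = 0x60

[0] flags=1010 → (cmp)
[1] flags=1010 LE?T → r2=0x38
[2] flags=1010 CC?F → skip
[3] flags=1010 VC?T → r0=0xe6
[4] flags=0000 → (cmp)
[5] flags=0000 LE?F → skip
[6] flags=0000 VC?T → r2=0x60
[7] flags=0010 → (cmp)
[8] flags=0010 LS?F → skip
[9] flags=0010 LS?F → skip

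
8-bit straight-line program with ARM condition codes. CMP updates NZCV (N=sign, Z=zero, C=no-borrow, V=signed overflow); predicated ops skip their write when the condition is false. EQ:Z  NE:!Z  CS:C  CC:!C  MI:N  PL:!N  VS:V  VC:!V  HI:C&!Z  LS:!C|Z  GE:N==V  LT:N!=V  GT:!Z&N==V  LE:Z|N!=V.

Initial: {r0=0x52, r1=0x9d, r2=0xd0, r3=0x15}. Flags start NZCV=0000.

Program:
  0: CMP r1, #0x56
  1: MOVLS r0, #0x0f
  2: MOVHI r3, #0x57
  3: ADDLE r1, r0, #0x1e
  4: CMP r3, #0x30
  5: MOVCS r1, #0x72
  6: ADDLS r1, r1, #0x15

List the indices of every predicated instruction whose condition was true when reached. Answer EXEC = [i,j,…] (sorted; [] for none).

EXEC = [2,3,5]

0: ✓ CMP  NZCV=0011
1: · MOVLS
2: ✓ MOVHI  r3←0x57
3: ✓ ADDLE  r1←0x70
4: ✓ CMP  NZCV=0010
5: ✓ MOVCS  r1←0x72
6: · ADDLS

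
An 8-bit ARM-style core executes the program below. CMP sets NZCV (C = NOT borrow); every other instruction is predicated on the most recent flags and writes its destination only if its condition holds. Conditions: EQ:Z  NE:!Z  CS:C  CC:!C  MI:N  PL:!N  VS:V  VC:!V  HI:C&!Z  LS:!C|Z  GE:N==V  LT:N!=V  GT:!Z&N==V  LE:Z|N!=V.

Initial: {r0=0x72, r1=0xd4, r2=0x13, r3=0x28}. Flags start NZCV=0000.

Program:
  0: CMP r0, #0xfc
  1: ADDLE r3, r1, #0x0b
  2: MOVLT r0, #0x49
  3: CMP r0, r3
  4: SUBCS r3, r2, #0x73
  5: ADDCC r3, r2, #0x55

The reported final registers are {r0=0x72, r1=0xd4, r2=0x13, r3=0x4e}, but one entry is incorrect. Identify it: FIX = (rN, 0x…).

0: ✓ CMP  NZCV=0000
1: · ADDLE
2: · MOVLT
3: ✓ CMP  NZCV=0010
4: ✓ SUBCS  r3←0xa0
5: · ADDCC

FIX = (r3, 0xa0)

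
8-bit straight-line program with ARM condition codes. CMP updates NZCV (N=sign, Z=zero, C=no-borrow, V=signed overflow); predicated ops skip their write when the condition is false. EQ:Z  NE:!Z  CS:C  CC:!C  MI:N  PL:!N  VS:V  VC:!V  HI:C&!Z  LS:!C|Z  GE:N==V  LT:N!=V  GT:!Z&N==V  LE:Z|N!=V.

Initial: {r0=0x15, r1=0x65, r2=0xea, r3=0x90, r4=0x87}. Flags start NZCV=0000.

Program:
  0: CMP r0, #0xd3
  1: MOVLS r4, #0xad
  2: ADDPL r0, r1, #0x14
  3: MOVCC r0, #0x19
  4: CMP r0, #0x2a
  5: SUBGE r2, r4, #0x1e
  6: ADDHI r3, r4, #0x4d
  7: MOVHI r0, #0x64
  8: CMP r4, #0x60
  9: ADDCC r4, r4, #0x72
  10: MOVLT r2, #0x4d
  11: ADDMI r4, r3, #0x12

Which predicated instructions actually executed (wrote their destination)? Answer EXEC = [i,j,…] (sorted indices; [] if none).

EXEC = [1,2,3,10]

0: ✓ CMP  NZCV=0000
1: ✓ MOVLS  r4←0xad
2: ✓ ADDPL  r0←0x79
3: ✓ MOVCC  r0←0x19
4: ✓ CMP  NZCV=1000
5: · SUBGE
6: · ADDHI
7: · MOVHI
8: ✓ CMP  NZCV=0011
9: · ADDCC
10: ✓ MOVLT  r2←0x4d
11: · ADDMI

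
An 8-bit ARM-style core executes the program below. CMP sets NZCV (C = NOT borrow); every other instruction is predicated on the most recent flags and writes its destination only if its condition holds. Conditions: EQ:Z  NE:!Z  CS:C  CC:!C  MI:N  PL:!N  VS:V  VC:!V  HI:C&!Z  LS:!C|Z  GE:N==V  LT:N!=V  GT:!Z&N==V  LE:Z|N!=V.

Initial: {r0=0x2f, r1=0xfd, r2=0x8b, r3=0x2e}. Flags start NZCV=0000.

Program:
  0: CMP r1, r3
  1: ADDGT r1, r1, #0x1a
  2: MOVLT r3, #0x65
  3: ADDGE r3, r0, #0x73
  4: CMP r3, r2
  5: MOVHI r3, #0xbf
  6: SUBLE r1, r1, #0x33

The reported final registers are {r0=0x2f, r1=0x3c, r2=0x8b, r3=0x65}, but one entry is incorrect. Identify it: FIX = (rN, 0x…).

FIX = (r1, 0xfd)

0: ✓ CMP  NZCV=1010
1: · ADDGT
2: ✓ MOVLT  r3←0x65
3: · ADDGE
4: ✓ CMP  NZCV=1001
5: · MOVHI
6: · SUBLE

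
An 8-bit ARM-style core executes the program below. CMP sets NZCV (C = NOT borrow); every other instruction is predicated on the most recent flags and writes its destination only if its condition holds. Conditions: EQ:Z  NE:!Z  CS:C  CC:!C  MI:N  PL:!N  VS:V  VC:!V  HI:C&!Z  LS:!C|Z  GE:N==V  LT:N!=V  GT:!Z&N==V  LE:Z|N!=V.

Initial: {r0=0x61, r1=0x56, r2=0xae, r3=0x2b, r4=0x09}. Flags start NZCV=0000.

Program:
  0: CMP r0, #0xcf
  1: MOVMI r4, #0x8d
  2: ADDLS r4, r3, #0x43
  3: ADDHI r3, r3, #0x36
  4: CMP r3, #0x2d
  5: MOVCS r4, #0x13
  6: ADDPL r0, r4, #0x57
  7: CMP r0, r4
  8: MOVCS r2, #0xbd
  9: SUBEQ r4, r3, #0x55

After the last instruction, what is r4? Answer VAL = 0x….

[0] flags=1001 → (cmp)
[1] flags=1001 MI?T → r4=0x8d
[2] flags=1001 LS?T → r4=0x6e
[3] flags=1001 HI?F → skip
[4] flags=1000 → (cmp)
[5] flags=1000 CS?F → skip
[6] flags=1000 PL?F → skip
[7] flags=1000 → (cmp)
[8] flags=1000 CS?F → skip
[9] flags=1000 EQ?F → skip

VAL = 0x6e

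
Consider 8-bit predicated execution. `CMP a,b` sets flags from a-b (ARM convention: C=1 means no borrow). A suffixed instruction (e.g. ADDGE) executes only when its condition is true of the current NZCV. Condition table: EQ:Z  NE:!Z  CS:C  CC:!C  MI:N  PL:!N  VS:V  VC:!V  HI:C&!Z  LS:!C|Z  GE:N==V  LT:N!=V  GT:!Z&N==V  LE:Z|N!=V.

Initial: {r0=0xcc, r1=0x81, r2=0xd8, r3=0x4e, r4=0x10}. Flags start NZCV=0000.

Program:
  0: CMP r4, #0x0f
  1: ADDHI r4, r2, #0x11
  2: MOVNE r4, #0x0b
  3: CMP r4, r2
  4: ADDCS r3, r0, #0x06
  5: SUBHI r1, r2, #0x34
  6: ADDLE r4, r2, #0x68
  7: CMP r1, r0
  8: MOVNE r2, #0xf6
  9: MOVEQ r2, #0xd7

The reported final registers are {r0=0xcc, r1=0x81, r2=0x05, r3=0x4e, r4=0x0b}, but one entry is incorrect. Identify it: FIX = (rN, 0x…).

FIX = (r2, 0xf6)

0: ✓ CMP  NZCV=0010
1: ✓ ADDHI  r4←0xe9
2: ✓ MOVNE  r4←0x0b
3: ✓ CMP  NZCV=0000
4: · ADDCS
5: · SUBHI
6: · ADDLE
7: ✓ CMP  NZCV=1000
8: ✓ MOVNE  r2←0xf6
9: · MOVEQ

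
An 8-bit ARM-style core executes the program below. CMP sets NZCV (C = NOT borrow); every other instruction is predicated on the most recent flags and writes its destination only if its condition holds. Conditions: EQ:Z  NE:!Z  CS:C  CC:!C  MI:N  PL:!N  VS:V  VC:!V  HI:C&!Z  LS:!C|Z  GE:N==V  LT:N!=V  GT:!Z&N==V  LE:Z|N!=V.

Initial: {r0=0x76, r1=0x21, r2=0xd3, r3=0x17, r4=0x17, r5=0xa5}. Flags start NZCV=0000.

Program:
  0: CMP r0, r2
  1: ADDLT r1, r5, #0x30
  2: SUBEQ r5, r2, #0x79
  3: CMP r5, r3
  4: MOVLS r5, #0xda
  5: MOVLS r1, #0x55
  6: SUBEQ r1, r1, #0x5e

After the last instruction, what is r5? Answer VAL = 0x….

0: ✓ CMP  NZCV=1001
1: · ADDLT
2: · SUBEQ
3: ✓ CMP  NZCV=1010
4: · MOVLS
5: · MOVLS
6: · SUBEQ

VAL = 0xa5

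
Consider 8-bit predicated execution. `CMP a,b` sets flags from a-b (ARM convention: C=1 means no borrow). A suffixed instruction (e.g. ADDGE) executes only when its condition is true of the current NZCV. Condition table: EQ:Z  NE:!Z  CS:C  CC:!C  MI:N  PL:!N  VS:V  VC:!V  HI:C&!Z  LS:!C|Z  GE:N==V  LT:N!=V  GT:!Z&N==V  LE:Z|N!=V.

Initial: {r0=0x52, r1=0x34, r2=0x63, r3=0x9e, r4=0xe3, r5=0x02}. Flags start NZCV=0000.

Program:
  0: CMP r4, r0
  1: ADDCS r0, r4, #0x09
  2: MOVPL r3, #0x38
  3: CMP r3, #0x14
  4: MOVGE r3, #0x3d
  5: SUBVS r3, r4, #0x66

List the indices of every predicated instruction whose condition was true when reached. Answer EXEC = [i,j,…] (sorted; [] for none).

0: ✓ CMP  NZCV=1010
1: ✓ ADDCS  r0←0xec
2: · MOVPL
3: ✓ CMP  NZCV=1010
4: · MOVGE
5: · SUBVS

EXEC = [1]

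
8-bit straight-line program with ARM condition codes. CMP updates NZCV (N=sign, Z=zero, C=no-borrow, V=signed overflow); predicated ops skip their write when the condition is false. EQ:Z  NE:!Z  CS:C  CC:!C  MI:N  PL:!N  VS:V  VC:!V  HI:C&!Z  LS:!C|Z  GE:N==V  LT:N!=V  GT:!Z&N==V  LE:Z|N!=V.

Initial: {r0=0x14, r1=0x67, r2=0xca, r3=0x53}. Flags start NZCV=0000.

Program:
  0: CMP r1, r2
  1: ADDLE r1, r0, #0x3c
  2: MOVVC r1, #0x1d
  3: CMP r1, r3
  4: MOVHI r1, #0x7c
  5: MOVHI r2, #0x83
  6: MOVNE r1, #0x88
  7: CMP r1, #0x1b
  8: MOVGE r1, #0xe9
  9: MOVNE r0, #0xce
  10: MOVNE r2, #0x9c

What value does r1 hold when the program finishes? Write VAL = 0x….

VAL = 0x88

[0] flags=1001 → (cmp)
[1] flags=1001 LE?F → skip
[2] flags=1001 VC?F → skip
[3] flags=0010 → (cmp)
[4] flags=0010 HI?T → r1=0x7c
[5] flags=0010 HI?T → r2=0x83
[6] flags=0010 NE?T → r1=0x88
[7] flags=0011 → (cmp)
[8] flags=0011 GE?F → skip
[9] flags=0011 NE?T → r0=0xce
[10] flags=0011 NE?T → r2=0x9c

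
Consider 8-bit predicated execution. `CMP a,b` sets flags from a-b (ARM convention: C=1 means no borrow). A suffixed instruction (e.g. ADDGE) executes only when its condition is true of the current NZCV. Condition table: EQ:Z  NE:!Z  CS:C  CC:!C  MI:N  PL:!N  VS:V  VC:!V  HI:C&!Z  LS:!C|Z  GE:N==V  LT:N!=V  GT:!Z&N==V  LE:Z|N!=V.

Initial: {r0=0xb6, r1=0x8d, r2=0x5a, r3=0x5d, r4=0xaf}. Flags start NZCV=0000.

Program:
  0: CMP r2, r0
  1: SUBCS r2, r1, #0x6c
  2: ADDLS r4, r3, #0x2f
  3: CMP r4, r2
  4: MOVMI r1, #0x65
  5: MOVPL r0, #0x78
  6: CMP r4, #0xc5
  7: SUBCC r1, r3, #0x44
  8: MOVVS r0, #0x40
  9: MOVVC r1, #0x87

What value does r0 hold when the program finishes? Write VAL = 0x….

VAL = 0x78

0: ✓ CMP  NZCV=1001
1: · SUBCS
2: ✓ ADDLS  r4←0x8c
3: ✓ CMP  NZCV=0011
4: · MOVMI
5: ✓ MOVPL  r0←0x78
6: ✓ CMP  NZCV=1000
7: ✓ SUBCC  r1←0x19
8: · MOVVS
9: ✓ MOVVC  r1←0x87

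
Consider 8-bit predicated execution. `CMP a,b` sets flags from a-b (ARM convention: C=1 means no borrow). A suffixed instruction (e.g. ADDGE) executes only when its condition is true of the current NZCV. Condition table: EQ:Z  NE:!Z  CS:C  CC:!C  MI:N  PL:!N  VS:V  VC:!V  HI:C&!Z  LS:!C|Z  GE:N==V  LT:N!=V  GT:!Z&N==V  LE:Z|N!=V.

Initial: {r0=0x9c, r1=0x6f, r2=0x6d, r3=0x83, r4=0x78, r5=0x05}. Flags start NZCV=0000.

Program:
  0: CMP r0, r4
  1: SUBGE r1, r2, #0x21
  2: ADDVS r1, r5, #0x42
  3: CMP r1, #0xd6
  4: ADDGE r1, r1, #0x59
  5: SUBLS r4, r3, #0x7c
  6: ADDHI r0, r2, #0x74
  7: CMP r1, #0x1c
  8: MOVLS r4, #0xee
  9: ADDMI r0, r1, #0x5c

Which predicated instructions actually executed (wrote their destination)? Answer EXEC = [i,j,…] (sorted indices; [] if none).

0: ✓ CMP  NZCV=0011
1: · SUBGE
2: ✓ ADDVS  r1←0x47
3: ✓ CMP  NZCV=0000
4: ✓ ADDGE  r1←0xa0
5: ✓ SUBLS  r4←0x07
6: · ADDHI
7: ✓ CMP  NZCV=1010
8: · MOVLS
9: ✓ ADDMI  r0←0xfc

EXEC = [2,4,5,9]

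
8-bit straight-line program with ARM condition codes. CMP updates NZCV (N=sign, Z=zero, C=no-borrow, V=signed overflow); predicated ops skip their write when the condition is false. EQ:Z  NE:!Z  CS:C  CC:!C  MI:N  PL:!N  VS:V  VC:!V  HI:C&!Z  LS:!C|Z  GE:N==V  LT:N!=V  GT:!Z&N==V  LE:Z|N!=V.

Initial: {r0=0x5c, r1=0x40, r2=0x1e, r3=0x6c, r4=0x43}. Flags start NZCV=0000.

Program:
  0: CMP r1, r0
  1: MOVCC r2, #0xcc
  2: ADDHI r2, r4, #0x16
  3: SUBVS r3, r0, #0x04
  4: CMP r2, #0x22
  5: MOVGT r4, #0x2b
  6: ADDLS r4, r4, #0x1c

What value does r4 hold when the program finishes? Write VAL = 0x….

VAL = 0x43

0: ✓ CMP  NZCV=1000
1: ✓ MOVCC  r2←0xcc
2: · ADDHI
3: · SUBVS
4: ✓ CMP  NZCV=1010
5: · MOVGT
6: · ADDLS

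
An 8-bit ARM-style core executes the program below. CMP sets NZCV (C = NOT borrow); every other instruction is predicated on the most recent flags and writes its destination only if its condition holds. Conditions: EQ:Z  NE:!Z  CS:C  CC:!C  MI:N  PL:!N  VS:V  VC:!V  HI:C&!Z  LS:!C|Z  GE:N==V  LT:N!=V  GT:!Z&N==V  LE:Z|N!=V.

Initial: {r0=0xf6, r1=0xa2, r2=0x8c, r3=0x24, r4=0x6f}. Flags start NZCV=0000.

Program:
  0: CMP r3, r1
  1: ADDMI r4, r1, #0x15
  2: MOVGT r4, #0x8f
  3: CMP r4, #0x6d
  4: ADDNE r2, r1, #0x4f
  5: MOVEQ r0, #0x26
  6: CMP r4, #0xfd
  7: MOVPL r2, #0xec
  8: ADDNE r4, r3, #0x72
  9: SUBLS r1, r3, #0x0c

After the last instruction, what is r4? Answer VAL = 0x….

[0] flags=1001 → (cmp)
[1] flags=1001 MI?T → r4=0xb7
[2] flags=1001 GT?T → r4=0x8f
[3] flags=0011 → (cmp)
[4] flags=0011 NE?T → r2=0xf1
[5] flags=0011 EQ?F → skip
[6] flags=1000 → (cmp)
[7] flags=1000 PL?F → skip
[8] flags=1000 NE?T → r4=0x96
[9] flags=1000 LS?T → r1=0x18

VAL = 0x96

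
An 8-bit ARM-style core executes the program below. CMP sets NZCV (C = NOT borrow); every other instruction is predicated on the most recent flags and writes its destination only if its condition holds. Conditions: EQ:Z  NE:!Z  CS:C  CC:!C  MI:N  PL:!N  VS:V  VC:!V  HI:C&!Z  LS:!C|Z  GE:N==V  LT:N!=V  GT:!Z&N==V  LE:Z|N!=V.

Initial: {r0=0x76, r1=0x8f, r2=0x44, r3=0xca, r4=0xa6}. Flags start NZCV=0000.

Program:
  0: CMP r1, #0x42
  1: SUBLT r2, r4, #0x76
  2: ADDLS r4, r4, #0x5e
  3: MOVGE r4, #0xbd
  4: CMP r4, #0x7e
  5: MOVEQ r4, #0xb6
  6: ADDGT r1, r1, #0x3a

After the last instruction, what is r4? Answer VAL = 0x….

0: ✓ CMP  NZCV=0011
1: ✓ SUBLT  r2←0x30
2: · ADDLS
3: · MOVGE
4: ✓ CMP  NZCV=0011
5: · MOVEQ
6: · ADDGT

VAL = 0xa6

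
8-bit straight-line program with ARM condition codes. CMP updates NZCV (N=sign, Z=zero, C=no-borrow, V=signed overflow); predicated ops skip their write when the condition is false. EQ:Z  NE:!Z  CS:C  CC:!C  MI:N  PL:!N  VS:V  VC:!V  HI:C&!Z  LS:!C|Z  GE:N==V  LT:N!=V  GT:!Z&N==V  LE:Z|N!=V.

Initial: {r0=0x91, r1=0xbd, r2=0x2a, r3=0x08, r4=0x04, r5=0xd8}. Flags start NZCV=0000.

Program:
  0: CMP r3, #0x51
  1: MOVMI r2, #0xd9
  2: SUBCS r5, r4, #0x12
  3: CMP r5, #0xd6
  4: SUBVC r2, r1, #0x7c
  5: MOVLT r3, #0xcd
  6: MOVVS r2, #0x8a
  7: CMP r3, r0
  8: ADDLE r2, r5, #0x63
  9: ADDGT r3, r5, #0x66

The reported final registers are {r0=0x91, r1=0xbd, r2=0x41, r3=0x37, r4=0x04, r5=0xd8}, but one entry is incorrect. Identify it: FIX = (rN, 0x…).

FIX = (r3, 0x3e)

0: ✓ CMP  NZCV=1000
1: ✓ MOVMI  r2←0xd9
2: · SUBCS
3: ✓ CMP  NZCV=0010
4: ✓ SUBVC  r2←0x41
5: · MOVLT
6: · MOVVS
7: ✓ CMP  NZCV=0000
8: · ADDLE
9: ✓ ADDGT  r3←0x3e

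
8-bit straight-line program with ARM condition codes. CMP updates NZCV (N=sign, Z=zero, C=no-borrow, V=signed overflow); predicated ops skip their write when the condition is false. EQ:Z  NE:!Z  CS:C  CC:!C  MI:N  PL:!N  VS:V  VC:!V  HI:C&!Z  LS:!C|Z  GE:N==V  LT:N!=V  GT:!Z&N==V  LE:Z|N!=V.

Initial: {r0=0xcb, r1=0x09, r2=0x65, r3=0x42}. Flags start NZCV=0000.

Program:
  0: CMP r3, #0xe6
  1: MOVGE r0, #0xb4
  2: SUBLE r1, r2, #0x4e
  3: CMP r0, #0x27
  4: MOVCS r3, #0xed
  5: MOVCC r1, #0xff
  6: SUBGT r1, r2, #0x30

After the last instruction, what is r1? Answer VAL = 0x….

0: ✓ CMP  NZCV=0000
1: ✓ MOVGE  r0←0xb4
2: · SUBLE
3: ✓ CMP  NZCV=1010
4: ✓ MOVCS  r3←0xed
5: · MOVCC
6: · SUBGT

VAL = 0x09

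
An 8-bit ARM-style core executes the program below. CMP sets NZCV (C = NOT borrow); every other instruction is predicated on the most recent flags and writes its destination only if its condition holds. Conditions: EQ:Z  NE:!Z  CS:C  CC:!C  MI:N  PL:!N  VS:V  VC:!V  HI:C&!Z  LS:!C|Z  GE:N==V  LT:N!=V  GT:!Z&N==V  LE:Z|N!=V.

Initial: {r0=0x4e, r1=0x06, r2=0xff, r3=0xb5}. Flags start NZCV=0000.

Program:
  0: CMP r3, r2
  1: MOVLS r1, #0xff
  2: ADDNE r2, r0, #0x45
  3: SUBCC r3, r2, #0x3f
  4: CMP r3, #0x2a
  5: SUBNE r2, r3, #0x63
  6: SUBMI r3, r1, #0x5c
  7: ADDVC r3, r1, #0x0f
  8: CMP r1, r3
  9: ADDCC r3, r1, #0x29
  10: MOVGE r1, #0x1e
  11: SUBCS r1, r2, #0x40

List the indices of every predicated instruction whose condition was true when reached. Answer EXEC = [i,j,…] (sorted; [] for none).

EXEC = [1,2,3,5,7,11]

0: ✓ CMP  NZCV=1000
1: ✓ MOVLS  r1←0xff
2: ✓ ADDNE  r2←0x93
3: ✓ SUBCC  r3←0x54
4: ✓ CMP  NZCV=0010
5: ✓ SUBNE  r2←0xf1
6: · SUBMI
7: ✓ ADDVC  r3←0x0e
8: ✓ CMP  NZCV=1010
9: · ADDCC
10: · MOVGE
11: ✓ SUBCS  r1←0xb1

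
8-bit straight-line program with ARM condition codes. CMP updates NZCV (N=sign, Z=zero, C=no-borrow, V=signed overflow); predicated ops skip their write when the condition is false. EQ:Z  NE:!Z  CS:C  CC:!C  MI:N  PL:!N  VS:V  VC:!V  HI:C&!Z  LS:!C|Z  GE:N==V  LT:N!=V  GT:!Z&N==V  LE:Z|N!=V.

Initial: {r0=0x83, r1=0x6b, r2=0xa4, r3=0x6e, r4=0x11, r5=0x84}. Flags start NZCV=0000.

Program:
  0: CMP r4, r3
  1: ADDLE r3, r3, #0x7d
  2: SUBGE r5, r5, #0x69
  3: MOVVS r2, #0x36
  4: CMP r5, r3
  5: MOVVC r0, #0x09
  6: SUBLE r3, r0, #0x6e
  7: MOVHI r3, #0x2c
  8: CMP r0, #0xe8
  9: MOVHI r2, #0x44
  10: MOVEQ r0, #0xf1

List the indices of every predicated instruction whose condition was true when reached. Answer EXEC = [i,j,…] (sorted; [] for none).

EXEC = [1,5,6]

0: ✓ CMP  NZCV=1000
1: ✓ ADDLE  r3←0xeb
2: · SUBGE
3: · MOVVS
4: ✓ CMP  NZCV=1000
5: ✓ MOVVC  r0←0x09
6: ✓ SUBLE  r3←0x9b
7: · MOVHI
8: ✓ CMP  NZCV=0000
9: · MOVHI
10: · MOVEQ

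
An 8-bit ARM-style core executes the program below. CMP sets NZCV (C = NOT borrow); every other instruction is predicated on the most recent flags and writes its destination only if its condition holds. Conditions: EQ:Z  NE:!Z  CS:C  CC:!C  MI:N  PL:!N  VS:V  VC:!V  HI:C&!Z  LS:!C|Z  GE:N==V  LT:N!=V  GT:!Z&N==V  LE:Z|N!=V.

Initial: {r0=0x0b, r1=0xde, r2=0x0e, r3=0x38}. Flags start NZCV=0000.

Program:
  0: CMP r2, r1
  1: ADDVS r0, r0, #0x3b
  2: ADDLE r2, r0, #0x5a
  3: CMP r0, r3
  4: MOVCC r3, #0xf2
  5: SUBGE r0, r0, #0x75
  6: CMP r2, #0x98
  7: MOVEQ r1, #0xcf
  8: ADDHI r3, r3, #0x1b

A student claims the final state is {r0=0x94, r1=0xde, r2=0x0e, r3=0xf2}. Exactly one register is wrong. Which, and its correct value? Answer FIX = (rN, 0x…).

FIX = (r0, 0x0b)

0: ✓ CMP  NZCV=0000
1: · ADDVS
2: · ADDLE
3: ✓ CMP  NZCV=1000
4: ✓ MOVCC  r3←0xf2
5: · SUBGE
6: ✓ CMP  NZCV=0000
7: · MOVEQ
8: · ADDHI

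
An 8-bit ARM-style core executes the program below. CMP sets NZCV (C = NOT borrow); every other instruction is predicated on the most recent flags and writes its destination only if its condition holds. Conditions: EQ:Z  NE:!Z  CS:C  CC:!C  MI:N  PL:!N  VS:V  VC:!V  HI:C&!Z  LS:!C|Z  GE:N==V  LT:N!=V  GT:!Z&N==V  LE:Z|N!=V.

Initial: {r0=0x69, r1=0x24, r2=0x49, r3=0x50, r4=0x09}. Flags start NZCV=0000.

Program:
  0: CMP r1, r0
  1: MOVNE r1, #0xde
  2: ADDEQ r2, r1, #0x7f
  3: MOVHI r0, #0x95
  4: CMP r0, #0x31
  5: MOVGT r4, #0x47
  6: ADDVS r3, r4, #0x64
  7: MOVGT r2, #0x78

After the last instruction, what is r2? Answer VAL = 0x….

VAL = 0x78

0: ✓ CMP  NZCV=1000
1: ✓ MOVNE  r1←0xde
2: · ADDEQ
3: · MOVHI
4: ✓ CMP  NZCV=0010
5: ✓ MOVGT  r4←0x47
6: · ADDVS
7: ✓ MOVGT  r2←0x78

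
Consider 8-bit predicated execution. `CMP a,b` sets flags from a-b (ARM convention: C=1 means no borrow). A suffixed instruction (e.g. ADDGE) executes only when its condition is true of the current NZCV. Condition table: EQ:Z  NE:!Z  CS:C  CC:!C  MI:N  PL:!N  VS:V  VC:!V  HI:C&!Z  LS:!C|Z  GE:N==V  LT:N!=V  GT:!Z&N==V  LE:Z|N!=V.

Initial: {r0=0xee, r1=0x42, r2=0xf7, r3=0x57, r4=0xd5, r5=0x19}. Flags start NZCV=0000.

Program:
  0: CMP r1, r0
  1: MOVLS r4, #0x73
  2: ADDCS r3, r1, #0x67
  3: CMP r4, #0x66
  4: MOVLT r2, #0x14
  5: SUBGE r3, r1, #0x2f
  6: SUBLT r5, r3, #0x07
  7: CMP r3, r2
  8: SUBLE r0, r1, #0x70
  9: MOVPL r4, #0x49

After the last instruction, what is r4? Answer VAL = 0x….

VAL = 0x49

[0] flags=0000 → (cmp)
[1] flags=0000 LS?T → r4=0x73
[2] flags=0000 CS?F → skip
[3] flags=0010 → (cmp)
[4] flags=0010 LT?F → skip
[5] flags=0010 GE?T → r3=0x13
[6] flags=0010 LT?F → skip
[7] flags=0000 → (cmp)
[8] flags=0000 LE?F → skip
[9] flags=0000 PL?T → r4=0x49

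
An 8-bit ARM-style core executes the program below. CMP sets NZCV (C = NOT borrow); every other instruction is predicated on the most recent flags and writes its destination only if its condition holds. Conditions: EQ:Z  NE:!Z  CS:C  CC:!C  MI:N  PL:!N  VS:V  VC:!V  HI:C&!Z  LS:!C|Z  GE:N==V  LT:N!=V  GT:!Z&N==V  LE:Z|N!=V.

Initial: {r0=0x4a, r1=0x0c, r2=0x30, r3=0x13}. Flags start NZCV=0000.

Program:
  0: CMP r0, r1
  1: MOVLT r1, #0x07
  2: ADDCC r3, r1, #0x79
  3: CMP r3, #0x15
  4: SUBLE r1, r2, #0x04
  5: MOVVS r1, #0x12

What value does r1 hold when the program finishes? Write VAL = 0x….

VAL = 0x2c

0: ✓ CMP  NZCV=0010
1: · MOVLT
2: · ADDCC
3: ✓ CMP  NZCV=1000
4: ✓ SUBLE  r1←0x2c
5: · MOVVS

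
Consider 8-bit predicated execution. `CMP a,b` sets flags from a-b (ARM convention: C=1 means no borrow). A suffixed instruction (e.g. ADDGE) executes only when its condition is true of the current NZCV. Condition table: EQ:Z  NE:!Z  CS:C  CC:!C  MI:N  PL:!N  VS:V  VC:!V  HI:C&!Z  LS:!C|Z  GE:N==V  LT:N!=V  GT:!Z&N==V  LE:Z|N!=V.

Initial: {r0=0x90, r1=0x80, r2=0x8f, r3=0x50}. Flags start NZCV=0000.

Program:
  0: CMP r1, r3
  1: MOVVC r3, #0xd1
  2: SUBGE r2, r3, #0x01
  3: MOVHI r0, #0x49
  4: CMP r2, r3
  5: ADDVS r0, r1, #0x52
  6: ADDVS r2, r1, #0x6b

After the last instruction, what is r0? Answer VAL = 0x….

VAL = 0xd2

0: ✓ CMP  NZCV=0011
1: · MOVVC
2: · SUBGE
3: ✓ MOVHI  r0←0x49
4: ✓ CMP  NZCV=0011
5: ✓ ADDVS  r0←0xd2
6: ✓ ADDVS  r2←0xeb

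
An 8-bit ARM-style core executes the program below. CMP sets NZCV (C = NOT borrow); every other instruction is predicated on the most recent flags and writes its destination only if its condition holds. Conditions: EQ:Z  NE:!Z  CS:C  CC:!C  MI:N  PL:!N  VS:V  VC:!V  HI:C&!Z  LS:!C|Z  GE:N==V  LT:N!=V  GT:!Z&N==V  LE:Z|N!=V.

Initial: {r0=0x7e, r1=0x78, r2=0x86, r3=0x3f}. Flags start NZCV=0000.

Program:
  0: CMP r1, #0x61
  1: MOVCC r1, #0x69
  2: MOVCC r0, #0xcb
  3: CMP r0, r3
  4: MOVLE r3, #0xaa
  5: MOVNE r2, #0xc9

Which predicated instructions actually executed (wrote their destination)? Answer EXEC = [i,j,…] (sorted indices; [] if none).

0: ✓ CMP  NZCV=0010
1: · MOVCC
2: · MOVCC
3: ✓ CMP  NZCV=0010
4: · MOVLE
5: ✓ MOVNE  r2←0xc9

EXEC = [5]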